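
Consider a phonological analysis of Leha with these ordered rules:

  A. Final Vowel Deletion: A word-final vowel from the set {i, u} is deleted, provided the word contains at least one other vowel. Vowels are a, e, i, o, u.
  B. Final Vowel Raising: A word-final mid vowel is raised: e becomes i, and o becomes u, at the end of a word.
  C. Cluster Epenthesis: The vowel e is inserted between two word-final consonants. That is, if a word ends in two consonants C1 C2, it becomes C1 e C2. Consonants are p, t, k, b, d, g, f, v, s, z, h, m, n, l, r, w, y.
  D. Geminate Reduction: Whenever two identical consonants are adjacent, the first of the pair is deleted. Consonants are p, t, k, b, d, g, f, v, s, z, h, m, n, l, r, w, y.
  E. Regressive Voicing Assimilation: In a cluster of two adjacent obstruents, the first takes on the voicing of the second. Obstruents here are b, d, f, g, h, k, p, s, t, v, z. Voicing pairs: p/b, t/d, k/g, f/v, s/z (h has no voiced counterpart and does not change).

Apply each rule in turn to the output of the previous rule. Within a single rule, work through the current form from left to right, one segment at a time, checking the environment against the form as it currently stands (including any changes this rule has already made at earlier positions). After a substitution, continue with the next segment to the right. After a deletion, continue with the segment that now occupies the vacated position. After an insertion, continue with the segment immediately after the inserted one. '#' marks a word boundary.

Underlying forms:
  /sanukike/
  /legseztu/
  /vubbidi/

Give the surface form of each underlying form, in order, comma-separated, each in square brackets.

/sanukike/:
  A Final Vowel Deletion: no change — [sanukike]
  B Final Vowel Raising: [sanukike] → [sanukiki]
  C Cluster Epenthesis: no change — [sanukiki]
  D Geminate Reduction: no change — [sanukiki]
  E Regressive Voicing Assimilation: no change — [sanukiki]
/legseztu/:
  A Final Vowel Deletion: [legseztu] → [legsezt]
  B Final Vowel Raising: no change — [legsezt]
  C Cluster Epenthesis: [legsezt] → [legsezet]
  D Geminate Reduction: no change — [legsezet]
  E Regressive Voicing Assimilation: [legsezet] → [leksezet]
/vubbidi/:
  A Final Vowel Deletion: [vubbidi] → [vubbid]
  B Final Vowel Raising: no change — [vubbid]
  C Cluster Epenthesis: no change — [vubbid]
  D Geminate Reduction: [vubbid] → [vubid]
  E Regressive Voicing Assimilation: no change — [vubid]

[sanukiki], [leksezet], [vubid]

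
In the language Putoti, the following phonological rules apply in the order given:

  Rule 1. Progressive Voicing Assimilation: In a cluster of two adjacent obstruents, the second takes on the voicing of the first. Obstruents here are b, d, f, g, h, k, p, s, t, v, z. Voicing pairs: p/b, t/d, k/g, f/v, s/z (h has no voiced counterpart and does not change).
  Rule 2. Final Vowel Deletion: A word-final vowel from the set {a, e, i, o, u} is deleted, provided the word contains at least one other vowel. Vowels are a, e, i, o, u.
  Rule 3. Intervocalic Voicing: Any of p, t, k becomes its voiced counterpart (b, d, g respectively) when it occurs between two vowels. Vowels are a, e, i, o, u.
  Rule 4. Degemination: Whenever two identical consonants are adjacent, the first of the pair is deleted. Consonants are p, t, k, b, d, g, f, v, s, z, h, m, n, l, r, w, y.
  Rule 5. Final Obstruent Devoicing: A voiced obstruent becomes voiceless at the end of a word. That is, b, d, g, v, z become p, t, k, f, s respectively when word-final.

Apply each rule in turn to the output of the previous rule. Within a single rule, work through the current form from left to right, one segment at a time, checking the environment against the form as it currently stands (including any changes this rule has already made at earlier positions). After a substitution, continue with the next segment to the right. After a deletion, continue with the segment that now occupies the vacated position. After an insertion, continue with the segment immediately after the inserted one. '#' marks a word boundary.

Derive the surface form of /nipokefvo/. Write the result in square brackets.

Rule 1 Progressive Voicing Assimilation: [nipokefvo] → [nipokeffo]
Rule 2 Final Vowel Deletion: [nipokeffo] → [nipokeff]
Rule 3 Intervocalic Voicing: [nipokeff] → [nibogeff]
Rule 4 Degemination: [nibogeff] → [nibogef]
Rule 5 Final Obstruent Devoicing: no change — [nibogef]

[nibogef]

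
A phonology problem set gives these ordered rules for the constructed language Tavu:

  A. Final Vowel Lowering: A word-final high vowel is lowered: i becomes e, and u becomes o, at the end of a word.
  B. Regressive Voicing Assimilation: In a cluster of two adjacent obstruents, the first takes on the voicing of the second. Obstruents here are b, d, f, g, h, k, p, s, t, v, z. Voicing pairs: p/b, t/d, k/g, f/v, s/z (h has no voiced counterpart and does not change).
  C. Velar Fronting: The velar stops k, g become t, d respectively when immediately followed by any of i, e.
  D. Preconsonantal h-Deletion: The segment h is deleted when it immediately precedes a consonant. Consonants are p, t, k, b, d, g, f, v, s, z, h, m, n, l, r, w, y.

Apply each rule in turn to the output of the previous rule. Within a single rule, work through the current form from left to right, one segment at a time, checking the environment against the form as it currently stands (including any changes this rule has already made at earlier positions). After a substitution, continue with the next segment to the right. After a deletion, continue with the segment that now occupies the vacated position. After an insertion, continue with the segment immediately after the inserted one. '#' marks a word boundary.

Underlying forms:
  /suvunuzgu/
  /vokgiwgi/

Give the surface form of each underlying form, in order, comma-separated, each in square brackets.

[suvunuzgo], [vogdiwde]

/suvunuzgu/:
  A Final Vowel Lowering: [suvunuzgu] → [suvunuzgo]
  B Regressive Voicing Assimilation: no change — [suvunuzgo]
  C Velar Fronting: no change — [suvunuzgo]
  D Preconsonantal h-Deletion: no change — [suvunuzgo]
/vokgiwgi/:
  A Final Vowel Lowering: [vokgiwgi] → [vokgiwge]
  B Regressive Voicing Assimilation: [vokgiwge] → [voggiwge]
  C Velar Fronting: [voggiwge] → [vogdiwde]
  D Preconsonantal h-Deletion: no change — [vogdiwde]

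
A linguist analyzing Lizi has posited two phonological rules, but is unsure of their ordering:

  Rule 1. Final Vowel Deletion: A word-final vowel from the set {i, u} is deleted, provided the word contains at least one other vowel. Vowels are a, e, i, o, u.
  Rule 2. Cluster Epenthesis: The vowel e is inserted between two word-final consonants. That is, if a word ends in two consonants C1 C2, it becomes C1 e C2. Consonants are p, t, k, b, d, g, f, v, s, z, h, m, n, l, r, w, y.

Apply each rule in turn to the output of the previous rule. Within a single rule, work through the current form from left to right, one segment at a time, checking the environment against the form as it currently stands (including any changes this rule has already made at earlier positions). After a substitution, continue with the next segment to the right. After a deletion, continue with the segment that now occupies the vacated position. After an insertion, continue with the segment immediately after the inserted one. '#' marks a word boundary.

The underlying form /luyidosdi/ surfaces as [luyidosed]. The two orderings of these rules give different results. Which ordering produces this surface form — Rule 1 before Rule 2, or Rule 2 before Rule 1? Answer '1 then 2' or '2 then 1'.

1 then 2

Order 1 then 2:
  1 Final Vowel Deletion: [luyidosdi] → [luyidosd]
  2 Cluster Epenthesis: [luyidosd] → [luyidosed]
  result: [luyidosed]
Order 2 then 1:
  2 Cluster Epenthesis: no change — [luyidosdi]
  1 Final Vowel Deletion: [luyidosdi] → [luyidosd]
  result: [luyidosd]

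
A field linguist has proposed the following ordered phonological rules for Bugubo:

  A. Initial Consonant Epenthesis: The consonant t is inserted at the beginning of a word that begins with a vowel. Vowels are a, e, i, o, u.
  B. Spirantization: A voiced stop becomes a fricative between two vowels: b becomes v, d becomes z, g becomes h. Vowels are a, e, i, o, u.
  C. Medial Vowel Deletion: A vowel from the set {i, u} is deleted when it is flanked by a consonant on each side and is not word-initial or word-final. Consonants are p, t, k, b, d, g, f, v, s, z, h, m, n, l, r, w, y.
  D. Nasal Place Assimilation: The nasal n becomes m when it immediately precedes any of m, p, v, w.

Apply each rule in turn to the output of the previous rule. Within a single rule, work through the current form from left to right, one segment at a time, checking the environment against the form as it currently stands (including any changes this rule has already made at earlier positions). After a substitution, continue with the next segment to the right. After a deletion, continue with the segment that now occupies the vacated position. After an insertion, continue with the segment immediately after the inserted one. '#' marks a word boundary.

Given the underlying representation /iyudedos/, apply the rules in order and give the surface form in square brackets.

[tyzezos]

A Initial Consonant Epenthesis: [iyudedos] → [tiyudedos]
B Spirantization: [tiyudedos] → [tiyuzezos]
C Medial Vowel Deletion: [tiyuzezos] → [tyzezos]
D Nasal Place Assimilation: no change — [tyzezos]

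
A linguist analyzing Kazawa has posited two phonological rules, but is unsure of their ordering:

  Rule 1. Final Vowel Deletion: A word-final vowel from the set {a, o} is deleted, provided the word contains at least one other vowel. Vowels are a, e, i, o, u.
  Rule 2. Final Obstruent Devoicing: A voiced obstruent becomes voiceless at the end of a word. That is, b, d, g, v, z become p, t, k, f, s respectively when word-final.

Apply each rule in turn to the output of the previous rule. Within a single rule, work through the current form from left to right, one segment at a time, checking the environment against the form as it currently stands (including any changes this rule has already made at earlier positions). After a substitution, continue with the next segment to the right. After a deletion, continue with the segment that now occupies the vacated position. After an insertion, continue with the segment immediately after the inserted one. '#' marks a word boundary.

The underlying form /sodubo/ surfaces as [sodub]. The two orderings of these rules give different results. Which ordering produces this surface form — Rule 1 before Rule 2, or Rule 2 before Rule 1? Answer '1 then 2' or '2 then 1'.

2 then 1

Order 1 then 2:
  1 Final Vowel Deletion: [sodubo] → [sodub]
  2 Final Obstruent Devoicing: [sodub] → [sodup]
  result: [sodup]
Order 2 then 1:
  2 Final Obstruent Devoicing: no change — [sodubo]
  1 Final Vowel Deletion: [sodubo] → [sodub]
  result: [sodub]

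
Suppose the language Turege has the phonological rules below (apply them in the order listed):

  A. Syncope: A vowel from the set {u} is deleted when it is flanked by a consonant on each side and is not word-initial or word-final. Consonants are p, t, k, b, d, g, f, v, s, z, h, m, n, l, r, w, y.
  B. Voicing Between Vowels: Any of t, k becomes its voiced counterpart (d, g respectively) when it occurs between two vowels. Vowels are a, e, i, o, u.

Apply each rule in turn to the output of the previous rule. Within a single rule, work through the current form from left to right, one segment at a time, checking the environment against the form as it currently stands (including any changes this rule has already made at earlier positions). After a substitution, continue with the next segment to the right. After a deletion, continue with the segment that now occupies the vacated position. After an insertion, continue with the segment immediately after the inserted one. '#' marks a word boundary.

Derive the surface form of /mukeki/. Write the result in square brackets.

A Syncope: [mukeki] → [mkeki]
B Voicing Between Vowels: [mkeki] → [mkegi]

[mkegi]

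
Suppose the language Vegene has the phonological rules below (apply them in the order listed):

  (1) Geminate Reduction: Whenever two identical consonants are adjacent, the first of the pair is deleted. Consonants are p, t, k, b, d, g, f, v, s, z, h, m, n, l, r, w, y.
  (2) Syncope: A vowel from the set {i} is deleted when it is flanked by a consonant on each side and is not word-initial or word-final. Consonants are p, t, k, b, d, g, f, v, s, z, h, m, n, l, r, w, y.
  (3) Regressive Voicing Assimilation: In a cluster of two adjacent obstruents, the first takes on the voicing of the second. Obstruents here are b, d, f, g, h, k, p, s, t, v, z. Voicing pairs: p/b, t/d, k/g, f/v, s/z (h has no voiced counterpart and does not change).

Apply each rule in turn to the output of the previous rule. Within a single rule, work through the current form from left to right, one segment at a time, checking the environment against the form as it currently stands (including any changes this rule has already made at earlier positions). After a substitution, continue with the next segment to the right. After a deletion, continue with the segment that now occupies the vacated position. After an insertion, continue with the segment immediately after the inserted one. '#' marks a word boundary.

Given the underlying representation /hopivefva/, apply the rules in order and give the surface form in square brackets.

[hobvevva]

(1) Geminate Reduction: no change — [hopivefva]
(2) Syncope: [hopivefva] → [hopvefva]
(3) Regressive Voicing Assimilation: [hopvefva] → [hobvevva]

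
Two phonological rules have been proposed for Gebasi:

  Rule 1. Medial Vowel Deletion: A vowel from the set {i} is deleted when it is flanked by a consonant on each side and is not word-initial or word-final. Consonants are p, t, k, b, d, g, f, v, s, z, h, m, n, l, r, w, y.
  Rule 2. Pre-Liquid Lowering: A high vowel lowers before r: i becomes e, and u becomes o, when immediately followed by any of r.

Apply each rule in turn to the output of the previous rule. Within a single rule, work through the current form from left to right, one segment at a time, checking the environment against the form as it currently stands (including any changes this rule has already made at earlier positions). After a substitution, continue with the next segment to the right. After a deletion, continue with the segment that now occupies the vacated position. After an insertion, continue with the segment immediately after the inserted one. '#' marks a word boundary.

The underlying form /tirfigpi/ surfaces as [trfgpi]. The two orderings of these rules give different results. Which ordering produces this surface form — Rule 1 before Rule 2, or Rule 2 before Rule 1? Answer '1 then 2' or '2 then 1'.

Order 1 then 2:
  1 Medial Vowel Deletion: [tirfigpi] → [trfgpi]
  2 Pre-Liquid Lowering: no change — [trfgpi]
  result: [trfgpi]
Order 2 then 1:
  2 Pre-Liquid Lowering: [tirfigpi] → [terfigpi]
  1 Medial Vowel Deletion: [terfigpi] → [terfgpi]
  result: [terfgpi]

1 then 2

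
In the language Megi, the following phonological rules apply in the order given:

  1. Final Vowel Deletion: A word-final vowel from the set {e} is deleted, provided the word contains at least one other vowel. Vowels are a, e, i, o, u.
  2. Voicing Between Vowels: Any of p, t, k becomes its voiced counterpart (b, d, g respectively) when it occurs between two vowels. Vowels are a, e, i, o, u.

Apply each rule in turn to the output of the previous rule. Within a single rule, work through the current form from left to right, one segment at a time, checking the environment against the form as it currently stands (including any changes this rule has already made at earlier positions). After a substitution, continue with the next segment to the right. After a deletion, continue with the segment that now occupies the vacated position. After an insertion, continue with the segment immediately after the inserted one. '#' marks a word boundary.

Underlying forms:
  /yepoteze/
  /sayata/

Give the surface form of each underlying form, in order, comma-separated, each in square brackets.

/yepoteze/:
  1 Final Vowel Deletion: [yepoteze] → [yepotez]
  2 Voicing Between Vowels: [yepotez] → [yebodez]
/sayata/:
  1 Final Vowel Deletion: no change — [sayata]
  2 Voicing Between Vowels: [sayata] → [sayada]

[yebodez], [sayada]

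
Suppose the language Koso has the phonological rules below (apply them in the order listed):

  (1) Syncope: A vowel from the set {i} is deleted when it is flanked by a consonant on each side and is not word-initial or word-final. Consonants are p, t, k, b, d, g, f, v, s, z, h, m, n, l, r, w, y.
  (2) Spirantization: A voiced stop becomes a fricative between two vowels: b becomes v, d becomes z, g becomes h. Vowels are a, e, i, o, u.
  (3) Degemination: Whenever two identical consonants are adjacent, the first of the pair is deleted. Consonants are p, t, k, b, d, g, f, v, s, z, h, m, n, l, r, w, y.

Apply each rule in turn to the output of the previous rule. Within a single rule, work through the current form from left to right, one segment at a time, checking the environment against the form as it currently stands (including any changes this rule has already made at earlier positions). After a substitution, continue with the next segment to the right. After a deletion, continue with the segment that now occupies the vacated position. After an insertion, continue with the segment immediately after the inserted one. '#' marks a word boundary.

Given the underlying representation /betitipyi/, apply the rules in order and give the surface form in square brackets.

[betpyi]

(1) Syncope: [betitipyi] → [bettpyi]
(2) Spirantization: no change — [bettpyi]
(3) Degemination: [bettpyi] → [betpyi]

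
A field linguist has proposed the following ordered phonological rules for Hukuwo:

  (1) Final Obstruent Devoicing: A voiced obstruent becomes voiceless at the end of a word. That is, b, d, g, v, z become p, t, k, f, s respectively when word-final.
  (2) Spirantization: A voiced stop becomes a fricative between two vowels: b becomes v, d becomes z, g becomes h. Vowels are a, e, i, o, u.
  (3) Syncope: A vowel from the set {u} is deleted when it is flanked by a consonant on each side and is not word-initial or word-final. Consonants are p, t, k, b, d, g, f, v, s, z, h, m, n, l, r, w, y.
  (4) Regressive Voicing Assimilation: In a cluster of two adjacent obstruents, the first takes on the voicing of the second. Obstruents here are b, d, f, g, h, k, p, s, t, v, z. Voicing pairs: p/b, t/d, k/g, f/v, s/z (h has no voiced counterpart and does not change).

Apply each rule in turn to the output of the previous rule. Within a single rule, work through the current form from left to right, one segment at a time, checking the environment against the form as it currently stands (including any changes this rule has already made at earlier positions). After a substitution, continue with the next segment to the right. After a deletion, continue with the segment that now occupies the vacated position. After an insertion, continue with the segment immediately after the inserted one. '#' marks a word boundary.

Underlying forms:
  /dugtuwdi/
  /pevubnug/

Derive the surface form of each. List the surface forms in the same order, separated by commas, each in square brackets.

[dktwdi], [pevbnk]

/dugtuwdi/:
  (1) Final Obstruent Devoicing: no change — [dugtuwdi]
  (2) Spirantization: no change — [dugtuwdi]
  (3) Syncope: [dugtuwdi] → [dgtwdi]
  (4) Regressive Voicing Assimilation: [dgtwdi] → [dktwdi]
/pevubnug/:
  (1) Final Obstruent Devoicing: [pevubnug] → [pevubnuk]
  (2) Spirantization: no change — [pevubnuk]
  (3) Syncope: [pevubnuk] → [pevbnk]
  (4) Regressive Voicing Assimilation: no change — [pevbnk]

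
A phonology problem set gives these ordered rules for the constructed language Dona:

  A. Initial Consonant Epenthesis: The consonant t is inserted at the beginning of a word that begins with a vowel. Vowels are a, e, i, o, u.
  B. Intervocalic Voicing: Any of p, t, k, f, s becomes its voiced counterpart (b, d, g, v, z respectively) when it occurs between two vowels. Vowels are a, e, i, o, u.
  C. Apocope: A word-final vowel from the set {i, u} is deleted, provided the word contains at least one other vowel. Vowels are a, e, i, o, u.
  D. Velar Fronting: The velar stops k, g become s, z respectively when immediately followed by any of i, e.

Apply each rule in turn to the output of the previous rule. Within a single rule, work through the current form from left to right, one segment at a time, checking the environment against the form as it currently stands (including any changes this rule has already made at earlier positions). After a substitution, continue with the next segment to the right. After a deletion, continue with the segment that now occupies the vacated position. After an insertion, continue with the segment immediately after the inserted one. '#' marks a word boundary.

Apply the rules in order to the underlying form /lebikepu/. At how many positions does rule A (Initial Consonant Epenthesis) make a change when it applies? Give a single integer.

A Initial Consonant Epenthesis: no change — [lebikepu]
B Intervocalic Voicing: [lebikepu] → [lebigebu]
C Apocope: [lebigebu] → [lebigeb]
D Velar Fronting: [lebigeb] → [lebizeb]
Rule A changed 0 position(s).

0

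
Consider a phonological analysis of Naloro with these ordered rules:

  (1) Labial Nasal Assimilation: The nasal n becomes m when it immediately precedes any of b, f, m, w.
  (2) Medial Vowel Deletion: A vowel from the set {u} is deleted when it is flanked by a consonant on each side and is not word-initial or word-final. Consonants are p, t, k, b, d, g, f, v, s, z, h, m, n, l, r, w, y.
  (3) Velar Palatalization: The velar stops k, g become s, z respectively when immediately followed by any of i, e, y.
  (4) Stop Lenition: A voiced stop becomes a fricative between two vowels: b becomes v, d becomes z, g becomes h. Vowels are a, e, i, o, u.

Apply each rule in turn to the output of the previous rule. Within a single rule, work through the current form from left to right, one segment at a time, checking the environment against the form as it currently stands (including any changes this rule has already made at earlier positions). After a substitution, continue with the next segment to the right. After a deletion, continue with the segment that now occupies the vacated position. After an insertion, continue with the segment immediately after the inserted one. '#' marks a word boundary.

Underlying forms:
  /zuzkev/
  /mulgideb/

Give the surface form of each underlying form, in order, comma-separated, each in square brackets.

[zzsev], [mlzizeb]

/zuzkev/:
  (1) Labial Nasal Assimilation: no change — [zuzkev]
  (2) Medial Vowel Deletion: [zuzkev] → [zzkev]
  (3) Velar Palatalization: [zzkev] → [zzsev]
  (4) Stop Lenition: no change — [zzsev]
/mulgideb/:
  (1) Labial Nasal Assimilation: no change — [mulgideb]
  (2) Medial Vowel Deletion: [mulgideb] → [mlgideb]
  (3) Velar Palatalization: [mlgideb] → [mlzideb]
  (4) Stop Lenition: [mlzideb] → [mlzizeb]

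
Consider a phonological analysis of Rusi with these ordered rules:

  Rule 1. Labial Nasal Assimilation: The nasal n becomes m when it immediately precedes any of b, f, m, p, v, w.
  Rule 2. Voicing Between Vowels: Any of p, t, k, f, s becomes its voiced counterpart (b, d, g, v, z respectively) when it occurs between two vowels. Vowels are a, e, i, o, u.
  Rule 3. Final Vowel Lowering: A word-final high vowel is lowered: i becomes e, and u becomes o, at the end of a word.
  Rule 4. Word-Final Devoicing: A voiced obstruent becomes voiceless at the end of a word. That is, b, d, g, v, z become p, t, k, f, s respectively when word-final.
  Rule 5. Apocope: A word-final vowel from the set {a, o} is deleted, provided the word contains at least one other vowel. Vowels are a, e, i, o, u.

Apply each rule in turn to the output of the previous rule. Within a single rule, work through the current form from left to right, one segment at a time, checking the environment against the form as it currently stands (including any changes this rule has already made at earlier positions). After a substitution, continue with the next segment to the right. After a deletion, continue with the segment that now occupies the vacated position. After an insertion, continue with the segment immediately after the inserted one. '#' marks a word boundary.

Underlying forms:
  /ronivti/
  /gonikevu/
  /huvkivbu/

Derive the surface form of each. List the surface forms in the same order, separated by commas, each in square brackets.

[ronivte], [gonigev], [huvkivb]

/ronivti/:
  Rule 1 Labial Nasal Assimilation: no change — [ronivti]
  Rule 2 Voicing Between Vowels: no change — [ronivti]
  Rule 3 Final Vowel Lowering: [ronivti] → [ronivte]
  Rule 4 Word-Final Devoicing: no change — [ronivte]
  Rule 5 Apocope: no change — [ronivte]
/gonikevu/:
  Rule 1 Labial Nasal Assimilation: no change — [gonikevu]
  Rule 2 Voicing Between Vowels: [gonikevu] → [gonigevu]
  Rule 3 Final Vowel Lowering: [gonigevu] → [gonigevo]
  Rule 4 Word-Final Devoicing: no change — [gonigevo]
  Rule 5 Apocope: [gonigevo] → [gonigev]
/huvkivbu/:
  Rule 1 Labial Nasal Assimilation: no change — [huvkivbu]
  Rule 2 Voicing Between Vowels: no change — [huvkivbu]
  Rule 3 Final Vowel Lowering: [huvkivbu] → [huvkivbo]
  Rule 4 Word-Final Devoicing: no change — [huvkivbo]
  Rule 5 Apocope: [huvkivbo] → [huvkivb]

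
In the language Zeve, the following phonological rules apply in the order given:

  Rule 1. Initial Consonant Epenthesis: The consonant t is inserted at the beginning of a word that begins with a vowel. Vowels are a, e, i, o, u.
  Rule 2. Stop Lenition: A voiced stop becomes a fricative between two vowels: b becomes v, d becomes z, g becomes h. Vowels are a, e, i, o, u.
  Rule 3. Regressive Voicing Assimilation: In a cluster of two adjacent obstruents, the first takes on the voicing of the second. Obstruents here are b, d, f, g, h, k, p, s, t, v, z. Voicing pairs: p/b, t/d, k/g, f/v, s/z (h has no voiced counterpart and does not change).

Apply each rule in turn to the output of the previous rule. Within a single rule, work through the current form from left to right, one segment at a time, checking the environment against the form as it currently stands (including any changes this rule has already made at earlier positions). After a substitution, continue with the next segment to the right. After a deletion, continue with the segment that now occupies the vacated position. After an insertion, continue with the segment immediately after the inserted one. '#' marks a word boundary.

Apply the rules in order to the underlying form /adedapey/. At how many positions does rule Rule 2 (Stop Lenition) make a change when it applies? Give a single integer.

Rule 1 Initial Consonant Epenthesis: [adedapey] → [tadedapey]
Rule 2 Stop Lenition: [tadedapey] → [tazezapey]
Rule 3 Regressive Voicing Assimilation: no change — [tazezapey]
Rule Rule 2 changed 2 position(s).

2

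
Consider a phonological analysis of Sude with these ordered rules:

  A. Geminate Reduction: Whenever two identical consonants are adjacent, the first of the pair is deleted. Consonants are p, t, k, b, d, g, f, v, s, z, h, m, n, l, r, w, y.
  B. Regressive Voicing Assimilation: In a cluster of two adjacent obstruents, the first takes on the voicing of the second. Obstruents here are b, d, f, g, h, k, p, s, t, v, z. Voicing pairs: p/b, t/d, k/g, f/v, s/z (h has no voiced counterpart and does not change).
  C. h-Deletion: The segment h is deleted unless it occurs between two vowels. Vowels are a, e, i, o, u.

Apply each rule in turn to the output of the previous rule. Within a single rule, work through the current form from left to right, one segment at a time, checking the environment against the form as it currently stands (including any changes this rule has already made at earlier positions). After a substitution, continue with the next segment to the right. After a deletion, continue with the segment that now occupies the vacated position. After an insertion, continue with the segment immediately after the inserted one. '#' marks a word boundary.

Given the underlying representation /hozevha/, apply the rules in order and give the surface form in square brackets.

A Geminate Reduction: no change — [hozevha]
B Regressive Voicing Assimilation: [hozevha] → [hozefha]
C h-Deletion: [hozefha] → [ozefa]

[ozefa]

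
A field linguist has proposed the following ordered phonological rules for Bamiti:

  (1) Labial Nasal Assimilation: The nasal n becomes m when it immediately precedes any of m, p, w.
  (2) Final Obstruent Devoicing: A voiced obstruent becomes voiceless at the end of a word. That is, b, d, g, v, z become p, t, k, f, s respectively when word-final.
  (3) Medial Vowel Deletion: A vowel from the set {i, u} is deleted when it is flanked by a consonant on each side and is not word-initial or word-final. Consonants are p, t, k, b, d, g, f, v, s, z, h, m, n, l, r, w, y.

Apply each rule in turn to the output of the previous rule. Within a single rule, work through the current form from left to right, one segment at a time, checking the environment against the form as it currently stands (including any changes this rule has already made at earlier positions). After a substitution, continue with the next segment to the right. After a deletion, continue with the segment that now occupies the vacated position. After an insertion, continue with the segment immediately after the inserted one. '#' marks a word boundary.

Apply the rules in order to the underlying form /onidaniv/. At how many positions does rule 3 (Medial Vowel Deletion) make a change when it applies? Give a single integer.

(1) Labial Nasal Assimilation: no change — [onidaniv]
(2) Final Obstruent Devoicing: [onidaniv] → [onidanif]
(3) Medial Vowel Deletion: [onidanif] → [ondanf]
Rule 3 changed 2 position(s).

2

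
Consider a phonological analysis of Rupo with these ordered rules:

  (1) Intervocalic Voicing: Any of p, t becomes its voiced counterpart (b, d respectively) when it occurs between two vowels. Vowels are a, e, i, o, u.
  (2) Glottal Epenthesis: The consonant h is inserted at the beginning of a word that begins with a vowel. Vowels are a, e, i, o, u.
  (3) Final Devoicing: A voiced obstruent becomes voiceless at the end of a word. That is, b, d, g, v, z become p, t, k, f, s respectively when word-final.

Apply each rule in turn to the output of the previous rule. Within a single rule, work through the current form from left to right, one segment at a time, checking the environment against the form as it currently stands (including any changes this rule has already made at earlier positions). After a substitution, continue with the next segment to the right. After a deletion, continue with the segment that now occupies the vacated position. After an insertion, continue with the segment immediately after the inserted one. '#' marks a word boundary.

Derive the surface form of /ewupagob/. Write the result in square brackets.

[hewubagop]

(1) Intervocalic Voicing: [ewupagob] → [ewubagob]
(2) Glottal Epenthesis: [ewubagob] → [hewubagob]
(3) Final Devoicing: [hewubagob] → [hewubagop]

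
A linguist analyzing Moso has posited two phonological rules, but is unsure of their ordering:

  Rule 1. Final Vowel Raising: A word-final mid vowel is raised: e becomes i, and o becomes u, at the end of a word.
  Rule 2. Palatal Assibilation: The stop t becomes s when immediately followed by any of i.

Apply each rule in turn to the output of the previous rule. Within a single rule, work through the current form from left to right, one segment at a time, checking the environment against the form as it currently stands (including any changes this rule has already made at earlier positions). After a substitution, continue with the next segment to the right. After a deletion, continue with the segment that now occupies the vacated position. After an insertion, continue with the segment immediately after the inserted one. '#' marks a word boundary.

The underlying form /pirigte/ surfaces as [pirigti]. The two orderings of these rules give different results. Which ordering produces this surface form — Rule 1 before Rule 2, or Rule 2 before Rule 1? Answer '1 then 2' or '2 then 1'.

2 then 1

Order 1 then 2:
  1 Final Vowel Raising: [pirigte] → [pirigti]
  2 Palatal Assibilation: [pirigti] → [pirigsi]
  result: [pirigsi]
Order 2 then 1:
  2 Palatal Assibilation: no change — [pirigte]
  1 Final Vowel Raising: [pirigte] → [pirigti]
  result: [pirigti]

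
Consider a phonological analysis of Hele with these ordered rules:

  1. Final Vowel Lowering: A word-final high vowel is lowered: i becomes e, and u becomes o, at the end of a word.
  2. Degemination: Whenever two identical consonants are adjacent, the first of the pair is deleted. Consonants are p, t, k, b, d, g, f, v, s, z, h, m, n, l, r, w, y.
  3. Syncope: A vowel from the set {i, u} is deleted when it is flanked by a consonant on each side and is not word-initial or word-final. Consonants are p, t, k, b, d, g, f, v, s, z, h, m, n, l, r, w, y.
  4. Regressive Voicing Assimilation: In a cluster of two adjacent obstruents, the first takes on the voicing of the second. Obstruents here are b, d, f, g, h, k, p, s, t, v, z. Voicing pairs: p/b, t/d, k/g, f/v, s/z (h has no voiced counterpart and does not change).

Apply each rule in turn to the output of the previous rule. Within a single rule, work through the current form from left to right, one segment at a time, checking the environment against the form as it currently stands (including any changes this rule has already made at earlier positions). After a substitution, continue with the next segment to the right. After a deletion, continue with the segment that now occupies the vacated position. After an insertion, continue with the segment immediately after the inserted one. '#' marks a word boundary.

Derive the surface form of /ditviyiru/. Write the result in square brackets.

[tdvyro]

1 Final Vowel Lowering: [ditviyiru] → [ditviyiro]
2 Degemination: no change — [ditviyiro]
3 Syncope: [ditviyiro] → [dtvyro]
4 Regressive Voicing Assimilation: [dtvyro] → [tdvyro]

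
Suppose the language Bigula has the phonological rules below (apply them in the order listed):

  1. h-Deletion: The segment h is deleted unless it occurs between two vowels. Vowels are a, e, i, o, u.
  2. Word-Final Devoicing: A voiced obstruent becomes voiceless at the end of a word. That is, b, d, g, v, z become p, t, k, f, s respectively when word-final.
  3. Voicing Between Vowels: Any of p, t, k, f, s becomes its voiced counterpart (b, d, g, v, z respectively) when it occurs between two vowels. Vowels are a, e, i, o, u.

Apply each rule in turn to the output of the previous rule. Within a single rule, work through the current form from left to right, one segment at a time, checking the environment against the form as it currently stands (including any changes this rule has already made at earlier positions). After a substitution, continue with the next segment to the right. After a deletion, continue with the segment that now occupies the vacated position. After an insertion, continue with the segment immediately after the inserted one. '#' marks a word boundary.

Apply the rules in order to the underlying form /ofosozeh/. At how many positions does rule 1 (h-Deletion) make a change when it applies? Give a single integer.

1

1 h-Deletion: [ofosozeh] → [ofosoze]
2 Word-Final Devoicing: no change — [ofosoze]
3 Voicing Between Vowels: [ofosoze] → [ovozoze]
Rule 1 changed 1 position(s).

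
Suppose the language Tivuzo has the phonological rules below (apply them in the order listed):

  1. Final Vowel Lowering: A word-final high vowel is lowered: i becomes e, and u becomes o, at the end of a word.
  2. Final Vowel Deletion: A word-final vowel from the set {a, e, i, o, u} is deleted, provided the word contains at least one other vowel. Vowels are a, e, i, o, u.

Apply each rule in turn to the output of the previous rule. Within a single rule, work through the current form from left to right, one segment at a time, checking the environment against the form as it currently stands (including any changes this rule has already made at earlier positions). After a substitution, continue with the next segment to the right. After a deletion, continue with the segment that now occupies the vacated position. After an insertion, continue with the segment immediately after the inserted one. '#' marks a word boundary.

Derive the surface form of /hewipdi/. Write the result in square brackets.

[hewipd]

1 Final Vowel Lowering: [hewipdi] → [hewipde]
2 Final Vowel Deletion: [hewipde] → [hewipd]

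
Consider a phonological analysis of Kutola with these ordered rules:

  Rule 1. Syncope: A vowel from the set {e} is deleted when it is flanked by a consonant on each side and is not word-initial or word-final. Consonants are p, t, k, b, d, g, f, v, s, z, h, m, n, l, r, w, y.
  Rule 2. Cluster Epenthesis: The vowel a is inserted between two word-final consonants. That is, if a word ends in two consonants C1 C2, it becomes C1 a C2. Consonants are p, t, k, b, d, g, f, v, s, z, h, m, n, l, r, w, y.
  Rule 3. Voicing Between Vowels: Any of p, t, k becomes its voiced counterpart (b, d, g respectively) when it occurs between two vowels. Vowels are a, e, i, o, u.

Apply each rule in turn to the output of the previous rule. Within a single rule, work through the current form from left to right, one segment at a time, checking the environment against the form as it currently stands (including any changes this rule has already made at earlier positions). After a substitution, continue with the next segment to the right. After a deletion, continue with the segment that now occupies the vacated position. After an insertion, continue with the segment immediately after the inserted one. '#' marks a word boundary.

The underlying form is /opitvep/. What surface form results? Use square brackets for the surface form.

[obitvap]

Rule 1 Syncope: [opitvep] → [opitvp]
Rule 2 Cluster Epenthesis: [opitvp] → [opitvap]
Rule 3 Voicing Between Vowels: [opitvap] → [obitvap]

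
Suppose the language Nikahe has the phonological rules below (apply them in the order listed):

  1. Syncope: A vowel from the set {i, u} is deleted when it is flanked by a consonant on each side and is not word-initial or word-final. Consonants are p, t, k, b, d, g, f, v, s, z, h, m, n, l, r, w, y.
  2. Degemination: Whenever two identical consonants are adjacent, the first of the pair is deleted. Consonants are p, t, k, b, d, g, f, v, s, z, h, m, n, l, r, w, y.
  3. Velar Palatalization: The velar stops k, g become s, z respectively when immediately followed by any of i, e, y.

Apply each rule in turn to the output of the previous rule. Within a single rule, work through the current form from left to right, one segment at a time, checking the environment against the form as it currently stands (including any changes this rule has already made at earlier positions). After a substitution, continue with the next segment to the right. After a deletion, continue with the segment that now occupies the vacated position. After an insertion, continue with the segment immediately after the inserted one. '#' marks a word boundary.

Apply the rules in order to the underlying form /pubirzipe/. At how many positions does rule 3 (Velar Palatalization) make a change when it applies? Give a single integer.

1 Syncope: [pubirzipe] → [pbrzpe]
2 Degemination: no change — [pbrzpe]
3 Velar Palatalization: no change — [pbrzpe]
Rule 3 changed 0 position(s).

0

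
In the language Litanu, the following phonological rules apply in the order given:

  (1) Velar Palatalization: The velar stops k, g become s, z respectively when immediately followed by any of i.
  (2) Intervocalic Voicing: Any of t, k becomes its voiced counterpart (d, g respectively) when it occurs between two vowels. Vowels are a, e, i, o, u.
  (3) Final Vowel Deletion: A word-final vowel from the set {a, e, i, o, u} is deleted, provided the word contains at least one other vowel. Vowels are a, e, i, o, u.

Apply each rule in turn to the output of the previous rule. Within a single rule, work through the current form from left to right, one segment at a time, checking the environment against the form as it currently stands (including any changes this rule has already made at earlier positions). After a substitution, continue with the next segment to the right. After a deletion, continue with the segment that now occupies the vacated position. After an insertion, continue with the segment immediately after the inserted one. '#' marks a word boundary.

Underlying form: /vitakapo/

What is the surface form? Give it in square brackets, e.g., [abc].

(1) Velar Palatalization: no change — [vitakapo]
(2) Intervocalic Voicing: [vitakapo] → [vidagapo]
(3) Final Vowel Deletion: [vidagapo] → [vidagap]

[vidagap]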